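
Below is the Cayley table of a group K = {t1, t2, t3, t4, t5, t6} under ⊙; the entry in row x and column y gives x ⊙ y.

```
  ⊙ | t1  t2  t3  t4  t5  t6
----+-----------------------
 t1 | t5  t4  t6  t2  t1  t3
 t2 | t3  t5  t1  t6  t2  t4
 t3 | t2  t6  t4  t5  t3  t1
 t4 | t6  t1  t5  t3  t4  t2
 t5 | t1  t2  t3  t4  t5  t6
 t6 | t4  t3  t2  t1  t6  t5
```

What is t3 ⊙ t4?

Read row t3, column t4: t3 ⊙ t4 = t5.

t5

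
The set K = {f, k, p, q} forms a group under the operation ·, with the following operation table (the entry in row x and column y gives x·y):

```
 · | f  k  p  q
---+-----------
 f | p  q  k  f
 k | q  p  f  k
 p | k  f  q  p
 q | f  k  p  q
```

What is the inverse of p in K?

First locate the identity: row q matches the header, so q is the identity.
Scan row p for q: p·p = q. Hence p^(-1) = p.
(Structurally, K here is isomorphic to the cyclic group Z_4.)

p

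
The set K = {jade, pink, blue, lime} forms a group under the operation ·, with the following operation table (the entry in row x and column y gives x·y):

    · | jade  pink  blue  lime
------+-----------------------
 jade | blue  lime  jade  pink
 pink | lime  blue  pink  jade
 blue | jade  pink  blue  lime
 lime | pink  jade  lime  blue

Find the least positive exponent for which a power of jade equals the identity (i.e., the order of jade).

2

The identity element is blue (its row matches the header).
jade^1 = jade
jade^2 = jade·jade = blue
The first power of jade equal to the identity is jade^2, so ord(jade) = 2.
(Structurally, K here is isomorphic to the Klein four-group V_4.)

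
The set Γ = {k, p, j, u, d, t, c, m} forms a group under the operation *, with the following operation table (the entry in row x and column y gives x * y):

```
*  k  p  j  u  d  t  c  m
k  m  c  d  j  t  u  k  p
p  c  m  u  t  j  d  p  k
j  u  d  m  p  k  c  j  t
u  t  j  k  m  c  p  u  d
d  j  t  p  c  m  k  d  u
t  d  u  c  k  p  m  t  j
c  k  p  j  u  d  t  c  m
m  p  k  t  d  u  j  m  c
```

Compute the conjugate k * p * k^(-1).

p

The identity is c. In row k, the entry c sits in column p, so k^(-1) = p.
k * p = c
c * p = p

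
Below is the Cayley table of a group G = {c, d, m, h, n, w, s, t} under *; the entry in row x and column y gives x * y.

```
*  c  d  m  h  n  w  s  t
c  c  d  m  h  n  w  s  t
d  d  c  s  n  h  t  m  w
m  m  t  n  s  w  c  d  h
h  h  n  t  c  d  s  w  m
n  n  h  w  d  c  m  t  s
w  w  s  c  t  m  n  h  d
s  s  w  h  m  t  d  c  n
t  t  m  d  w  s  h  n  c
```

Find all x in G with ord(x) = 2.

Identity is c. Compute the order of each non-identity element by repeated multiplication:
  d: d → c  (order 2)
  m: m → n → w → c  (order 4)
  h: h → c  (order 2)
  n: n → c  (order 2)
  w: w → n → m → c  (order 4)
  s: s → c  (order 2)
  t: t → c  (order 2)
Elements of order 2: {d, h, n, s, t}.

{d, h, n, s, t}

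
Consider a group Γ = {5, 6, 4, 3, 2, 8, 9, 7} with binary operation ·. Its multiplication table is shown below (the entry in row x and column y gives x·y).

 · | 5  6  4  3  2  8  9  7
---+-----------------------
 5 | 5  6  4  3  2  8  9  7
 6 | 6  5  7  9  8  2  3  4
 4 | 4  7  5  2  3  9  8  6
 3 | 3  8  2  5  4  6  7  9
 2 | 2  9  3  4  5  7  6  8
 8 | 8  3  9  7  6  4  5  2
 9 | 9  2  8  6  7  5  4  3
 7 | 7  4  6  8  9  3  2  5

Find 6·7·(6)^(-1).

The identity is 5. In row 6, the entry 5 sits in column 6, so 6^(-1) = 6.
6·7 = 4
4·6 = 7
(Structurally, Γ here is isomorphic to the dihedral group D_4.)

7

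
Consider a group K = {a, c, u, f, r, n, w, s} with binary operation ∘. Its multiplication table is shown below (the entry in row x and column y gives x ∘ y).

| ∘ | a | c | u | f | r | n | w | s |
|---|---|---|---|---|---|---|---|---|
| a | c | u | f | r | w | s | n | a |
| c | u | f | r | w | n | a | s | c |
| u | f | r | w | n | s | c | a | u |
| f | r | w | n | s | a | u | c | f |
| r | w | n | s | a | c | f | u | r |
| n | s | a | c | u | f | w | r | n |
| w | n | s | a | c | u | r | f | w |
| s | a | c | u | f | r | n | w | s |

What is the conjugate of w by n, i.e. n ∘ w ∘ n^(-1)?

w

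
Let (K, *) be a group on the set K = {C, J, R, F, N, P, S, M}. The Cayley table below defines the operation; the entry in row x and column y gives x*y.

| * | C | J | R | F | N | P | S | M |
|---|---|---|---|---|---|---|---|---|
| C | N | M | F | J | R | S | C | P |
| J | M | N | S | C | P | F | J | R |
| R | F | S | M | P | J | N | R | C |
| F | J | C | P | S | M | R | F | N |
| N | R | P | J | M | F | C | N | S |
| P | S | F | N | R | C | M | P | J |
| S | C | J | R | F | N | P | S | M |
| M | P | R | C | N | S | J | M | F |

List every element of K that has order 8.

Identity is S. Compute the order of each non-identity element by repeated multiplication:
  C: C → N → R → F → J → M → P → S  (order 8)
  J: J → N → P → F → C → M → R → S  (order 8)
  R: R → M → C → F → P → N → J → S  (order 8)
  F: F → S  (order 2)
  N: N → F → M → S  (order 4)
  P: P → M → J → F → R → N → C → S  (order 8)
  M: M → F → N → S  (order 4)
Elements of order 8: {C, J, P, R}.

{C, J, P, R}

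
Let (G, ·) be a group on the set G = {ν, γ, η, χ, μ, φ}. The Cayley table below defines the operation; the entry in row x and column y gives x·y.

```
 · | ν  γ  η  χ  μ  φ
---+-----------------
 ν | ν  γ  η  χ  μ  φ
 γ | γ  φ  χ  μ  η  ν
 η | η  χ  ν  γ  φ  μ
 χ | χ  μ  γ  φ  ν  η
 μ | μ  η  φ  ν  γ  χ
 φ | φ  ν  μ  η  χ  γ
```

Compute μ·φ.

χ

Read row μ, column φ: μ·φ = χ.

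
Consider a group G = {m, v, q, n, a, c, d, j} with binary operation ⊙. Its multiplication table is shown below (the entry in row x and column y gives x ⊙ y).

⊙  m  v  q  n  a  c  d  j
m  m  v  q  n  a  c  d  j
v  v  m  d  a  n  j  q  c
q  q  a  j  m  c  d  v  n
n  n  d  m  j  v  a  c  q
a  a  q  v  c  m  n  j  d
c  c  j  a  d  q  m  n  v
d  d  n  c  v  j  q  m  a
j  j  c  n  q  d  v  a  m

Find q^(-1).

n

First locate the identity: row m matches the header, so m is the identity.
Scan row q for m: q ⊙ n = m. Hence q^(-1) = n.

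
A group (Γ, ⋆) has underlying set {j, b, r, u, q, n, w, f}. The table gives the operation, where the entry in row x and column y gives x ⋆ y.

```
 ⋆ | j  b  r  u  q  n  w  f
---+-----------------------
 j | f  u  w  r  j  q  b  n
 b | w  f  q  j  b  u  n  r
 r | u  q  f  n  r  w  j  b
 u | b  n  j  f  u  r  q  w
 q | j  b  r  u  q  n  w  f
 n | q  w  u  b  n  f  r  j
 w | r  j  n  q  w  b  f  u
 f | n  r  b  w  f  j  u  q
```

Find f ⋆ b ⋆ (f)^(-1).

b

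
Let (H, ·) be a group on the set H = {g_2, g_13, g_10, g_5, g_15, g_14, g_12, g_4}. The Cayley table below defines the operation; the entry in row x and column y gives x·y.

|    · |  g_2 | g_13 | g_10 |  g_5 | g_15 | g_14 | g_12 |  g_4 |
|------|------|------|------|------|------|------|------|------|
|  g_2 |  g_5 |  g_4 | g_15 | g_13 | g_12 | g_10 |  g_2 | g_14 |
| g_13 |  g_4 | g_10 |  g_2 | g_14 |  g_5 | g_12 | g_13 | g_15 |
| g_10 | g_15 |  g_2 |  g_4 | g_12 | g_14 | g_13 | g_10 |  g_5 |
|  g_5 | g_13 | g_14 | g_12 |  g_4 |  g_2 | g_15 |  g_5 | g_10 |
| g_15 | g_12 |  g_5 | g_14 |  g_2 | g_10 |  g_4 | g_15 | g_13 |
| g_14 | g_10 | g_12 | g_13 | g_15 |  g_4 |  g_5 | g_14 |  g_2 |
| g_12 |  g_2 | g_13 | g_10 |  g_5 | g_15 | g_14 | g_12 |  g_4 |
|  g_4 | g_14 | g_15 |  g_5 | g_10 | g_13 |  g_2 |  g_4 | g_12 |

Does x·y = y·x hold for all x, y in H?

Check whether the table is symmetric across its main diagonal.
Every entry (row x, col y) equals the entry (row y, col x), so H is abelian.

Yes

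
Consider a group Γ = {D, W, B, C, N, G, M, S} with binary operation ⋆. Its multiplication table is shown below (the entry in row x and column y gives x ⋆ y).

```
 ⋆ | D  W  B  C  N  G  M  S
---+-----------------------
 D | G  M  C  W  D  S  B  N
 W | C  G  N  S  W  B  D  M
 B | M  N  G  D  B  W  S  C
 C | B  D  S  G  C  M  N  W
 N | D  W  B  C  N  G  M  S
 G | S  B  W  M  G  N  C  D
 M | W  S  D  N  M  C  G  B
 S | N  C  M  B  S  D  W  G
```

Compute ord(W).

The identity element is N (its row matches the header).
W^1 = W
W^2 = W ⋆ W = G
W^3 = G ⋆ W = B
W^4 = B ⋆ W = N
The first power of W equal to the identity is W^4, so ord(W) = 4.

4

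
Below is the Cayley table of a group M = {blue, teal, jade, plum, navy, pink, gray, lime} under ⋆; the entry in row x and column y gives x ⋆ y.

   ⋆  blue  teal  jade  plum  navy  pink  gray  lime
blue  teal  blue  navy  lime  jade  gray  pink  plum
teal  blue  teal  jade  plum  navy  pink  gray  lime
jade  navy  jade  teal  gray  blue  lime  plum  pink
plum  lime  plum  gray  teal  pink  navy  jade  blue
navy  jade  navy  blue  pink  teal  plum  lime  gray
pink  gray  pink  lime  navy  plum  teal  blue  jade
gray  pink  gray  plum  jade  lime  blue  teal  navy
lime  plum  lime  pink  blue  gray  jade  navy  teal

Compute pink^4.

pink^1 = pink
pink^2 = pink ⋆ pink = teal
pink^3 = teal ⋆ pink = pink
pink^4 = pink ⋆ pink = teal

teal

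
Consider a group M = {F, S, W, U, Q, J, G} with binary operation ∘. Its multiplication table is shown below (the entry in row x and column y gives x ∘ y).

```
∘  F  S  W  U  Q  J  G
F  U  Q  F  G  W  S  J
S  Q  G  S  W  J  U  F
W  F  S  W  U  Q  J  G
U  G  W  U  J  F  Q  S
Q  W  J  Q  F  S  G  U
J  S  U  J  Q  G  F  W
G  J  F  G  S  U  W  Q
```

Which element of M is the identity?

The identity e satisfies e ∘ x = x for all x, so its row in the table reproduces the column headers.
Row W reads: F, S, W, U, Q, J, G — exactly the header order. So W is the identity.
(Structurally, M here is isomorphic to the cyclic group Z_7.)

W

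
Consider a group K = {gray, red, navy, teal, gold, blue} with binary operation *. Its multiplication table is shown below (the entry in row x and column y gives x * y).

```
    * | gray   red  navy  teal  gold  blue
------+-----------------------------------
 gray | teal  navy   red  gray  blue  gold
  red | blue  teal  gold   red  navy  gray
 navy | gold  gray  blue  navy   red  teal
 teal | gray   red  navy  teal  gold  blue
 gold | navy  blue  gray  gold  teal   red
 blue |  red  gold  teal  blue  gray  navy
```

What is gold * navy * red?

navy

gold * navy = gray
gray * red = navy
(Structurally, K here is isomorphic to the symmetric group S_3.)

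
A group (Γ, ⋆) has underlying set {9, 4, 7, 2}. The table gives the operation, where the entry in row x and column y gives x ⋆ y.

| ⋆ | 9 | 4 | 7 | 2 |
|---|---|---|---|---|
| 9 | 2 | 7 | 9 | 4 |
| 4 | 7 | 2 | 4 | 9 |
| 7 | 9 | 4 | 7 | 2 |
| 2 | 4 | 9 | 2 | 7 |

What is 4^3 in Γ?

9

4^1 = 4
4^2 = 4 ⋆ 4 = 2
4^3 = 2 ⋆ 4 = 9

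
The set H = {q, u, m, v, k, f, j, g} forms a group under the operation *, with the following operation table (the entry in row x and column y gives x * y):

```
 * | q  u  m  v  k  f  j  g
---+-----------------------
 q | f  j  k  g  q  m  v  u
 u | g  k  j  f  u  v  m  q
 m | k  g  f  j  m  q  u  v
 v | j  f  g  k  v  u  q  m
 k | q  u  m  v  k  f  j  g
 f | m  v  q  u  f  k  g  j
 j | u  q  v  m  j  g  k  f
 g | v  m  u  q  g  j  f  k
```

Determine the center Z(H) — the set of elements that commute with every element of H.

{f, k}

An element z is central iff its row equals its column in the table.
For q: q * j = v ≠ u = j * q, so q ∉ Z.
Checking each element this way leaves Z(H) = {f, k}.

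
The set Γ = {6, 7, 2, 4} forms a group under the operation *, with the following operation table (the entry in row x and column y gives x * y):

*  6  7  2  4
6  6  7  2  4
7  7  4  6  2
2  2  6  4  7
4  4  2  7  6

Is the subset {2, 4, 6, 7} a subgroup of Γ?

Yes

{2, 4, 6, 7} contains the identity 6.
Checking products: every product of two elements of {2, 4, 6, 7} (read from the table) lies in {2, 4, 6, 7}, so the set is closed.
In a finite group, a nonempty closed subset is a subgroup. So {2, 4, 6, 7} ≤ Γ.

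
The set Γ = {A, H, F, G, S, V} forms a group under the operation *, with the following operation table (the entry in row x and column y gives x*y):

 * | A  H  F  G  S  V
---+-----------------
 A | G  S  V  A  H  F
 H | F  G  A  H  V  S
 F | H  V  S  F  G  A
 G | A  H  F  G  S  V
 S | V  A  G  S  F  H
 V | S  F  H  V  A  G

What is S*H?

A

Read row S, column H: S*H = A.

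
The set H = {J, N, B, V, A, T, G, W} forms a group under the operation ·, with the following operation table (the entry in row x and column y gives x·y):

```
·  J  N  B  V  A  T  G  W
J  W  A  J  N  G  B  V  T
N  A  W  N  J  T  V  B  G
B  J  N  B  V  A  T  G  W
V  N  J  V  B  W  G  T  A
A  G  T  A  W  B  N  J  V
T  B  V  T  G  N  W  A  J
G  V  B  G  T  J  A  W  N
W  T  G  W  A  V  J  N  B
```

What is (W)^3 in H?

W^1 = W
W^2 = W·W = B
W^3 = B·W = W

W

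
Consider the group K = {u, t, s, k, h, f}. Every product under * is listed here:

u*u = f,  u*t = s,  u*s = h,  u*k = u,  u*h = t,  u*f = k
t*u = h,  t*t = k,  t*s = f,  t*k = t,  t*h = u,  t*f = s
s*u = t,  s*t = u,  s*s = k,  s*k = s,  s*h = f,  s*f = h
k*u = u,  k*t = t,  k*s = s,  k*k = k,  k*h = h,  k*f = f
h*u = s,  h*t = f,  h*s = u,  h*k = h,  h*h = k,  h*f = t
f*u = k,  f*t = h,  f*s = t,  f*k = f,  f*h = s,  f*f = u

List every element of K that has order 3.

Identity is k. Compute the order of each non-identity element by repeated multiplication:
  u: u → f → k  (order 3)
  t: t → k  (order 2)
  s: s → k  (order 2)
  h: h → k  (order 2)
  f: f → u → k  (order 3)
Elements of order 3: {f, u}.

{f, u}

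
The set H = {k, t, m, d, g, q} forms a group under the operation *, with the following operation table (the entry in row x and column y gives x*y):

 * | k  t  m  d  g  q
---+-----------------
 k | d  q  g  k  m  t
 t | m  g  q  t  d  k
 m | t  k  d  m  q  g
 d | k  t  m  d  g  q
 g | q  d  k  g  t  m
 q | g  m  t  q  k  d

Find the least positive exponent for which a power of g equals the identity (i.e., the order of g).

3

The identity element is d (its row matches the header).
g^1 = g
g^2 = g*g = t
g^3 = t*g = d
The first power of g equal to the identity is g^3, so ord(g) = 3.
(Structurally, H here is isomorphic to the symmetric group S_3.)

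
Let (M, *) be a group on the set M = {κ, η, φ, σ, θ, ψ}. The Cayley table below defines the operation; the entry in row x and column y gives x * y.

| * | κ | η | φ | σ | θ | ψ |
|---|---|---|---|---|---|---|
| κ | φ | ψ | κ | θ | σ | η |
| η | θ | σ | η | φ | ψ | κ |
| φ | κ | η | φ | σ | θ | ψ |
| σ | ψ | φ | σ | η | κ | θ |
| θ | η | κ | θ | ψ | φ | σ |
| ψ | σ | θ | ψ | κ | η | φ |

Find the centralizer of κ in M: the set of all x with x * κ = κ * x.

Compare row κ with column κ entry by entry.
σ * κ = ψ but κ * σ = θ, so σ does not.
Collecting the elements that commute with κ: C(κ) = {κ, φ}.
(Structurally, M here is isomorphic to the symmetric group S_3.)

{κ, φ}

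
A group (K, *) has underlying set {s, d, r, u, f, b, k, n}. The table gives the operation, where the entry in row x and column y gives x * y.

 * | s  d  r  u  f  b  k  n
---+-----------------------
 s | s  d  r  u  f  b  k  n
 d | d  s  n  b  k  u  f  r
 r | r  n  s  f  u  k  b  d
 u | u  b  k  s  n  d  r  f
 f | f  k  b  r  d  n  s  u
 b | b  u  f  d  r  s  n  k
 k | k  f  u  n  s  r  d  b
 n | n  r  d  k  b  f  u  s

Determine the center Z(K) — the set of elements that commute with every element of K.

An element z is central iff its row equals its column in the table.
For u: u * f = n ≠ r = f * u, so u ∉ Z.
Checking each element this way leaves Z(K) = {d, s}.
(Structurally, K here is isomorphic to the dihedral group D_4.)

{d, s}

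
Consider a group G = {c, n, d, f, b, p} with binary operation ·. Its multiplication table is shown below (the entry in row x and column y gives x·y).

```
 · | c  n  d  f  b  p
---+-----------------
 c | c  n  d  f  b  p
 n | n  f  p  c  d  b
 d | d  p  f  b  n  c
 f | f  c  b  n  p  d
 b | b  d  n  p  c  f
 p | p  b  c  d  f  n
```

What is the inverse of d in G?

p

First locate the identity: row c matches the header, so c is the identity.
Scan row d for c: d·p = c. Hence d^(-1) = p.
(Structurally, G here is isomorphic to the cyclic group Z_6.)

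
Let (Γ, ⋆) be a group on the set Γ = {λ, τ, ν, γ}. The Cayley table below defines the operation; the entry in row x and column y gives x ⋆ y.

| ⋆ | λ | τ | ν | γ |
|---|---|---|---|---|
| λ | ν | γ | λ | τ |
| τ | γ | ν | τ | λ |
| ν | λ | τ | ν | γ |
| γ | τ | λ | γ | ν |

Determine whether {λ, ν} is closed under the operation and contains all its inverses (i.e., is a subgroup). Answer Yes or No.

{λ, ν} contains the identity ν.
Checking products: every product of two elements of {λ, ν} (read from the table) lies in {λ, ν}, so the set is closed.
In a finite group, a nonempty closed subset is a subgroup. So {λ, ν} ≤ Γ.
(Structurally, Γ here is isomorphic to the Klein four-group V_4.)

Yes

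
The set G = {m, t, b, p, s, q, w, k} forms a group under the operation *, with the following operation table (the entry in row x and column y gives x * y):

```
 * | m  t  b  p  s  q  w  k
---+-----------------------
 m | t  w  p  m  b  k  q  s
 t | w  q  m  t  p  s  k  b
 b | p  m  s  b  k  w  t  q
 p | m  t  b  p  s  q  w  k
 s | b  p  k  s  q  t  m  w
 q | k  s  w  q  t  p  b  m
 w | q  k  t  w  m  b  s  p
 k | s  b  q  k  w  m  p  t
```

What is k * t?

b

Read row k, column t: k * t = b.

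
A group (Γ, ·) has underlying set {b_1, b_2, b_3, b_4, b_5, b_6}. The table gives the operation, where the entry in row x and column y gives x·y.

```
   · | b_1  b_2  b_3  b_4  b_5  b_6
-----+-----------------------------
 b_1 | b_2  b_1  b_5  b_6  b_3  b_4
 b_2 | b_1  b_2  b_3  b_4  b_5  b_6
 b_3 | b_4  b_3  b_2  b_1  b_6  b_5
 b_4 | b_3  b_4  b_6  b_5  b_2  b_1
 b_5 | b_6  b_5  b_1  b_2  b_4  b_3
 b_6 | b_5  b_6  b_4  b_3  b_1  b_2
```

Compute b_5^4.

b_5^1 = b_5
b_5^2 = b_5·b_5 = b_4
b_5^3 = b_4·b_5 = b_2
b_5^4 = b_2·b_5 = b_5

b_5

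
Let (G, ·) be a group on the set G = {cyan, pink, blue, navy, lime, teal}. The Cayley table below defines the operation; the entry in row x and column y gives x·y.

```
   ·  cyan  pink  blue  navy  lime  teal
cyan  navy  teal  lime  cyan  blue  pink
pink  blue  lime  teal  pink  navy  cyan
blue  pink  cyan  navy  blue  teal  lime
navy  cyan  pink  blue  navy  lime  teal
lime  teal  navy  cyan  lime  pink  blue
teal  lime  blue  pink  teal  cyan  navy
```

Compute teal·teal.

navy

Read row teal, column teal: teal·teal = navy.
(Structurally, G here is isomorphic to the symmetric group S_3.)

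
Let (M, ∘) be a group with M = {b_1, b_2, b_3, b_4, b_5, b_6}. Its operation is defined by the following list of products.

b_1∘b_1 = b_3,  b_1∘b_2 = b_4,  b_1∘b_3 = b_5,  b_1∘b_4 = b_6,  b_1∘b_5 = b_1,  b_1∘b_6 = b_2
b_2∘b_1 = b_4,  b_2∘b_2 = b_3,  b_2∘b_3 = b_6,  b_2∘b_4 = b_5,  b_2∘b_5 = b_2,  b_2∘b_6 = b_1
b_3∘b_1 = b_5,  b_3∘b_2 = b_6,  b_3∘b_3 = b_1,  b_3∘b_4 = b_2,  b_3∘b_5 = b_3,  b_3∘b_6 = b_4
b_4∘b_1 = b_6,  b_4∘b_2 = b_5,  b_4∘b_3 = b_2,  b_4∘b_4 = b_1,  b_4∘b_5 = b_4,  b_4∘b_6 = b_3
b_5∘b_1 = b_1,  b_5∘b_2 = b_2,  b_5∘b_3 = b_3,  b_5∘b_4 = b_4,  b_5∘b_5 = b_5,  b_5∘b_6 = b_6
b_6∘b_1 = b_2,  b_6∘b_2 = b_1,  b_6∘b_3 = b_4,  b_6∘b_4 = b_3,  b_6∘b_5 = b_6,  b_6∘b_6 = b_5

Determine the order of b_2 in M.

The identity element is b_5 (its row matches the header).
b_2^1 = b_2
b_2^2 = b_2 ∘ b_2 = b_3
b_2^3 = b_3 ∘ b_2 = b_6
b_2^4 = b_6 ∘ b_2 = b_1
b_2^5 = b_1 ∘ b_2 = b_4
b_2^6 = b_4 ∘ b_2 = b_5
The first power of b_2 equal to the identity is b_2^6, so ord(b_2) = 6.

6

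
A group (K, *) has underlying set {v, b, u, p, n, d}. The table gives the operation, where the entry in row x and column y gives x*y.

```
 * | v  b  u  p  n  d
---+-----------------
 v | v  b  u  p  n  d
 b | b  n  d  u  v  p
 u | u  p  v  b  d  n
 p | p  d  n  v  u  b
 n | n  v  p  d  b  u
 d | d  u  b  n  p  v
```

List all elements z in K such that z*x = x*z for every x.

An element z is central iff its row equals its column in the table.
For p: p*n = u ≠ d = n*p, so p ∉ Z.
Checking each element this way leaves Z(K) = {v}.

{v}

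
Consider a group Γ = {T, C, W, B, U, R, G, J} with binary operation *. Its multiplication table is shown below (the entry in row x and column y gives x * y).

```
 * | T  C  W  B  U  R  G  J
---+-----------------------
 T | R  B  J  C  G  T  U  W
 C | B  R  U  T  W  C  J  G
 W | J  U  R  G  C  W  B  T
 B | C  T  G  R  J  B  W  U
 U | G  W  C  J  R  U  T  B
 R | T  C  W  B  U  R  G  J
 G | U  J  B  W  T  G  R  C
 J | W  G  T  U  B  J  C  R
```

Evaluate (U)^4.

U^1 = U
U^2 = U * U = R
U^3 = R * U = U
U^4 = U * U = R

R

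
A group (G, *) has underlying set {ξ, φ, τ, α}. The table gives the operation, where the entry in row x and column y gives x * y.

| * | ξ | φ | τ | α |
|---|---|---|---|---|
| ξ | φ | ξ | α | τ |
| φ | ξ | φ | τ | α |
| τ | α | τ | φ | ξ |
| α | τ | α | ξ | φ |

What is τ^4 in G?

τ^1 = τ
τ^2 = τ * τ = φ
τ^3 = φ * τ = τ
τ^4 = τ * τ = φ

φ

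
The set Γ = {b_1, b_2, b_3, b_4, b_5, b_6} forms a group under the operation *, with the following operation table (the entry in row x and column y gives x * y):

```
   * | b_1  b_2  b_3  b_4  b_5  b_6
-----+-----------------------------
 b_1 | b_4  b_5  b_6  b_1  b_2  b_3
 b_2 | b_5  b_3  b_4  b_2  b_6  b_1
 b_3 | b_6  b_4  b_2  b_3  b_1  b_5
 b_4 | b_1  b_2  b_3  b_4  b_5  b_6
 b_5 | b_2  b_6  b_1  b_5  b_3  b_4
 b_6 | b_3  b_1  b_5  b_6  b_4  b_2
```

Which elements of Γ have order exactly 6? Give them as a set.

Identity is b_4. Compute the order of each non-identity element by repeated multiplication:
  b_1: b_1 → b_4  (order 2)
  b_2: b_2 → b_3 → b_4  (order 3)
  b_3: b_3 → b_2 → b_4  (order 3)
  b_5: b_5 → b_3 → b_1 → b_2 → b_6 → b_4  (order 6)
  b_6: b_6 → b_2 → b_1 → b_3 → b_5 → b_4  (order 6)
Elements of order 6: {b_5, b_6}.
(Structurally, Γ here is isomorphic to the cyclic group Z_6.)

{b_5, b_6}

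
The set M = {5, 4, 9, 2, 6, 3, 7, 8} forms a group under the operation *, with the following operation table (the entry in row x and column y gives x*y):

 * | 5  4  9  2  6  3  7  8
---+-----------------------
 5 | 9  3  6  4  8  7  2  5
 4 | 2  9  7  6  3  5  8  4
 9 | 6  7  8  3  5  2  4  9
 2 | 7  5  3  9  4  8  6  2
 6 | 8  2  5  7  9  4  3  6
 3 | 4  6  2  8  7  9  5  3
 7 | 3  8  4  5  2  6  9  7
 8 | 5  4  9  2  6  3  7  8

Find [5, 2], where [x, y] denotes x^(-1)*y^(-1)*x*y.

9

Identity is 8; from the table 5^(-1) = 6 and 2^(-1) = 3.
6*3 = 4
4*5 = 2
2*2 = 9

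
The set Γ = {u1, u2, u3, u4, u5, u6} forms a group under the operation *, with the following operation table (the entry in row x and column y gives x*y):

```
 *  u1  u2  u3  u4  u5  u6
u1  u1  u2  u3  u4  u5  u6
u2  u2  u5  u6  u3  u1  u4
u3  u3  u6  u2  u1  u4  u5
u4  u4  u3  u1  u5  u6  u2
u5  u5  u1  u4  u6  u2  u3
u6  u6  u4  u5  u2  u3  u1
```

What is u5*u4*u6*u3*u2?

u6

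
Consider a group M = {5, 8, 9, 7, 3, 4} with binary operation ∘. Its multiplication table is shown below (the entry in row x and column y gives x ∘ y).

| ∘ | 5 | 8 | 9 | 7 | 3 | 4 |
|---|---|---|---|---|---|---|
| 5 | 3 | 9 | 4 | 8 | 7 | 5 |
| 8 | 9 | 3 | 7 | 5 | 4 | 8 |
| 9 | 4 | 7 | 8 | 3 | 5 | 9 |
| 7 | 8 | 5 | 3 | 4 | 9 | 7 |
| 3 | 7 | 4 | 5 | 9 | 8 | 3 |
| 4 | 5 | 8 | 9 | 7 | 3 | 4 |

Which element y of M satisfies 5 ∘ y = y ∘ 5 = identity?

First locate the identity: row 4 matches the header, so 4 is the identity.
Scan row 5 for 4: 5 ∘ 9 = 4. Hence 5^(-1) = 9.

9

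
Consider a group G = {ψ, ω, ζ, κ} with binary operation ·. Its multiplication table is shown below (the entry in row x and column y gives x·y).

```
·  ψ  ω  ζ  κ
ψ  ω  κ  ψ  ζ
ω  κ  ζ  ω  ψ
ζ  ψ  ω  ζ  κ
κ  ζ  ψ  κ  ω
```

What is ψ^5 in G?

ψ

ψ^1 = ψ
ψ^2 = ψ·ψ = ω
ψ^3 = ω·ψ = κ
ψ^4 = κ·ψ = ζ
ψ^5 = ζ·ψ = ψ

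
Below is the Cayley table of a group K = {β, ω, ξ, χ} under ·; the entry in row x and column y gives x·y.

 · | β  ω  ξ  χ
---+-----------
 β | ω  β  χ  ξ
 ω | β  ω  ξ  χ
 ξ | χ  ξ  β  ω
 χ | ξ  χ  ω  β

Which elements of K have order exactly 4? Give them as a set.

{ξ, χ}

Identity is ω. Compute the order of each non-identity element by repeated multiplication:
  β: β → ω  (order 2)
  ξ: ξ → β → χ → ω  (order 4)
  χ: χ → β → ξ → ω  (order 4)
Elements of order 4: {ξ, χ}.
(Structurally, K here is isomorphic to the cyclic group Z_4.)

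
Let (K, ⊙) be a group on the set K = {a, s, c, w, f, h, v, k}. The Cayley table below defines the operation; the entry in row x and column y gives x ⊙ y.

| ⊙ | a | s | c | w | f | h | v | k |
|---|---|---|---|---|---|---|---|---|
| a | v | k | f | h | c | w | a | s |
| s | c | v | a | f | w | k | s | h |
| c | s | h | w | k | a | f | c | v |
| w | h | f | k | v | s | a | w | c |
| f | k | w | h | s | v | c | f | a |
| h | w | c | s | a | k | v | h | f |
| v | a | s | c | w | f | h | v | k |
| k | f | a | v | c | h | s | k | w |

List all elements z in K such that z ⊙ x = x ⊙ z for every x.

{v, w}

An element z is central iff its row equals its column in the table.
For h: h ⊙ c = s ≠ f = c ⊙ h, so h ∉ Z.
Checking each element this way leaves Z(K) = {v, w}.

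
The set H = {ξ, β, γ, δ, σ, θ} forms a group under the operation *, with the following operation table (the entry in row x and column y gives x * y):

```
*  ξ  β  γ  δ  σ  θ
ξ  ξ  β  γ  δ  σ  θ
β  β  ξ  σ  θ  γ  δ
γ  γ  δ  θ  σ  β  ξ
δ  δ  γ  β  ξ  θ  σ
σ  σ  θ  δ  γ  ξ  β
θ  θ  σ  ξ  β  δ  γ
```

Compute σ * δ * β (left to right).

σ * δ = γ
γ * β = δ

δ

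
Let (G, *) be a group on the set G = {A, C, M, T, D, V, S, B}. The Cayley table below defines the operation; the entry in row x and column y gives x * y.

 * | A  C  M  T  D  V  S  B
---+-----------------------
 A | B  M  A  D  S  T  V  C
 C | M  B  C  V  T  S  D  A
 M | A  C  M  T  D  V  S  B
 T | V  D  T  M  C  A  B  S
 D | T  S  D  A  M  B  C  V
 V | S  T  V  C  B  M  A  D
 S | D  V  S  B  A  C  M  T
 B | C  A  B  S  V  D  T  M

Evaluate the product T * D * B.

T * D = C
C * B = A

A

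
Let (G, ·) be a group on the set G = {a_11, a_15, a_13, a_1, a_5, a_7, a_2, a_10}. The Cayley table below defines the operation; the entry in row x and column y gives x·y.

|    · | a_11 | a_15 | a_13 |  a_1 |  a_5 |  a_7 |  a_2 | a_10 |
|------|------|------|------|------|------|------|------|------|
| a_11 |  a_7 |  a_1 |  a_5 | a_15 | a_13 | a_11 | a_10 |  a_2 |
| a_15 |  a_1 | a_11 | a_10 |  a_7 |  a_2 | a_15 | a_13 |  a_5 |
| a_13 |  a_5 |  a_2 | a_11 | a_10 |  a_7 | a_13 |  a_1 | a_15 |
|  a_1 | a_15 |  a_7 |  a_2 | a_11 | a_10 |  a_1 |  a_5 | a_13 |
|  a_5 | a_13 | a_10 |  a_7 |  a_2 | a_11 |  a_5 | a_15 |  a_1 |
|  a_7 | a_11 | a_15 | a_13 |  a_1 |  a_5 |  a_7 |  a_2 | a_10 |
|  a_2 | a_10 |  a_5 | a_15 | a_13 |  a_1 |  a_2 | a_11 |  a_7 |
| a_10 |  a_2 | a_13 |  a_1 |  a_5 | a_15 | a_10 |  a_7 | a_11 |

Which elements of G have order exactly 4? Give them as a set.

Identity is a_7. Compute the order of each non-identity element by repeated multiplication:
  a_11: a_11 → a_7  (order 2)
  a_15: a_15 → a_11 → a_1 → a_7  (order 4)
  a_13: a_13 → a_11 → a_5 → a_7  (order 4)
  a_1: a_1 → a_11 → a_15 → a_7  (order 4)
  a_5: a_5 → a_11 → a_13 → a_7  (order 4)
  a_2: a_2 → a_11 → a_10 → a_7  (order 4)
  a_10: a_10 → a_11 → a_2 → a_7  (order 4)
Elements of order 4: {a_1, a_10, a_13, a_15, a_2, a_5}.
(Structurally, G here is isomorphic to the quaternion group Q_8.)

{a_1, a_10, a_13, a_15, a_2, a_5}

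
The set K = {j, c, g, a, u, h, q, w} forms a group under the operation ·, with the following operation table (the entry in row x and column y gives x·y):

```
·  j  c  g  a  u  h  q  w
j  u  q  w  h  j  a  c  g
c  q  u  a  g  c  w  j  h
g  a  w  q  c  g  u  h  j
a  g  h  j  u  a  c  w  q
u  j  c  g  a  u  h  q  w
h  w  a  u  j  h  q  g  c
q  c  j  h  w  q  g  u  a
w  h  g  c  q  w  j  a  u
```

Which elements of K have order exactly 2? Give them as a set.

{a, c, j, q, w}

Identity is u. Compute the order of each non-identity element by repeated multiplication:
  j: j → u  (order 2)
  c: c → u  (order 2)
  g: g → q → h → u  (order 4)
  a: a → u  (order 2)
  h: h → q → g → u  (order 4)
  q: q → u  (order 2)
  w: w → u  (order 2)
Elements of order 2: {a, c, j, q, w}.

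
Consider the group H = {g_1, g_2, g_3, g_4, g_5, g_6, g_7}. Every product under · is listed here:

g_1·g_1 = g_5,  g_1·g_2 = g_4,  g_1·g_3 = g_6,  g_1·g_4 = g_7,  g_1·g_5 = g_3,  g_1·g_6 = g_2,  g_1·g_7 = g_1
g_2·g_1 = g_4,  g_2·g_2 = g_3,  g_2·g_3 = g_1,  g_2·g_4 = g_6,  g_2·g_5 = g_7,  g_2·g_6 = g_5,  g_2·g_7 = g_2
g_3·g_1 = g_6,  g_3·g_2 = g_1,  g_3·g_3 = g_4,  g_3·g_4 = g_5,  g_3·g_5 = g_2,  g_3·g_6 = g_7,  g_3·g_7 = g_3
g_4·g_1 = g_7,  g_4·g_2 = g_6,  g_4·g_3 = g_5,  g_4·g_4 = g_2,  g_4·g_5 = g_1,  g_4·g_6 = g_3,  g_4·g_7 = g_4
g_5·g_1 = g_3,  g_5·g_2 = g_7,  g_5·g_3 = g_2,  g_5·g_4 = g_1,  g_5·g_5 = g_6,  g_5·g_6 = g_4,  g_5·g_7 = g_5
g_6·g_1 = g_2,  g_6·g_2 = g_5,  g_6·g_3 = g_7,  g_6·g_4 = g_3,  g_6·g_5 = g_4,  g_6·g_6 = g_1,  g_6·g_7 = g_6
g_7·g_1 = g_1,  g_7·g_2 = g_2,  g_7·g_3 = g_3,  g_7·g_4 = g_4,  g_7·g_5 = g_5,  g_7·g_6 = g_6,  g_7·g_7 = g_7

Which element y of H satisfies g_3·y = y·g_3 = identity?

First locate the identity: row g_7 matches the header, so g_7 is the identity.
Scan row g_3 for g_7: g_3·g_6 = g_7. Hence g_3^(-1) = g_6.

g_6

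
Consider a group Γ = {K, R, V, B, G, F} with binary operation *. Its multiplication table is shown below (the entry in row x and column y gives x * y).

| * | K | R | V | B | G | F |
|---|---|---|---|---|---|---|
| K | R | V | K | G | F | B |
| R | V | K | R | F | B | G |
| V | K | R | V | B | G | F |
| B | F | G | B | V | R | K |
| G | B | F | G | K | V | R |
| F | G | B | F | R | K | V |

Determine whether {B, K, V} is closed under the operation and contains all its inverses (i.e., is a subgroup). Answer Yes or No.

No

K * K = R, which is not in {B, K, V}.
The subset is not closed under *, so it is not a subgroup.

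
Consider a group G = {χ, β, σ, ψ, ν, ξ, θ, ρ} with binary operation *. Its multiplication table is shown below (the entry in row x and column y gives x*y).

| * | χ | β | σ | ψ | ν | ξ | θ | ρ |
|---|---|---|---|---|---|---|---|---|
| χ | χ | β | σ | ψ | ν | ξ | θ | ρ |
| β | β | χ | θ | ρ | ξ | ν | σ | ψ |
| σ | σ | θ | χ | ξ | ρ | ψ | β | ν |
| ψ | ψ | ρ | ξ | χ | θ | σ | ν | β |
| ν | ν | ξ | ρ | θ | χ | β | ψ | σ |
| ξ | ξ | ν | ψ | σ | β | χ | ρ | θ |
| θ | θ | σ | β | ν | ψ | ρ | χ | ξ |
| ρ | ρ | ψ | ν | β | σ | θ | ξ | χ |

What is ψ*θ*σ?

ψ*θ = ν
ν*σ = ρ
(Structurally, G here is isomorphic to the elementary abelian group (Z_2)^3.)

ρ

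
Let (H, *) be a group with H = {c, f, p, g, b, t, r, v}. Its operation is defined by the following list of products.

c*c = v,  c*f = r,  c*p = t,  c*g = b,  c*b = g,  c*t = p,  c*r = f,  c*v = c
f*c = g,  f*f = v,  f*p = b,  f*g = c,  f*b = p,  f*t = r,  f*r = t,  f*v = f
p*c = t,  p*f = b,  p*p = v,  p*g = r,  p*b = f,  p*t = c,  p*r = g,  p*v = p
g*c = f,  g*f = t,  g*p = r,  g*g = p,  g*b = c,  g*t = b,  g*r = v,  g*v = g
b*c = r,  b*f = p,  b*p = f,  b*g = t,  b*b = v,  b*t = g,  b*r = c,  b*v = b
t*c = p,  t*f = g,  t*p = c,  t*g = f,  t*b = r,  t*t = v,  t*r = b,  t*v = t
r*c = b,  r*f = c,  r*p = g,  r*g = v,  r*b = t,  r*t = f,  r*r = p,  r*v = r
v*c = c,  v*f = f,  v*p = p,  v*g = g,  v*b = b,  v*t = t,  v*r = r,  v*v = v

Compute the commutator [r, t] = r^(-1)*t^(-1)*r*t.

Identity is v; from the table r^(-1) = g and t^(-1) = t.
g*t = b
b*r = c
c*t = p

p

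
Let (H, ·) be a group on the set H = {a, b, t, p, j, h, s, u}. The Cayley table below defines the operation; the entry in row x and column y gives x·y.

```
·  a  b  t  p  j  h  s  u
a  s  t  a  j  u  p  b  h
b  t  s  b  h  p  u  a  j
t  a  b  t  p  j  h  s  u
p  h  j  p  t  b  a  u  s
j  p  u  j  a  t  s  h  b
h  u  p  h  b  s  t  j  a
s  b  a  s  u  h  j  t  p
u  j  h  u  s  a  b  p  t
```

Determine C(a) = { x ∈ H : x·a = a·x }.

{a, b, s, t}

Compare row a with column a entry by entry.
s·a = b = a·s, so s commutes with a.
p·a = h but a·p = j, so p does not.
Collecting the elements that commute with a: C(a) = {a, b, s, t}.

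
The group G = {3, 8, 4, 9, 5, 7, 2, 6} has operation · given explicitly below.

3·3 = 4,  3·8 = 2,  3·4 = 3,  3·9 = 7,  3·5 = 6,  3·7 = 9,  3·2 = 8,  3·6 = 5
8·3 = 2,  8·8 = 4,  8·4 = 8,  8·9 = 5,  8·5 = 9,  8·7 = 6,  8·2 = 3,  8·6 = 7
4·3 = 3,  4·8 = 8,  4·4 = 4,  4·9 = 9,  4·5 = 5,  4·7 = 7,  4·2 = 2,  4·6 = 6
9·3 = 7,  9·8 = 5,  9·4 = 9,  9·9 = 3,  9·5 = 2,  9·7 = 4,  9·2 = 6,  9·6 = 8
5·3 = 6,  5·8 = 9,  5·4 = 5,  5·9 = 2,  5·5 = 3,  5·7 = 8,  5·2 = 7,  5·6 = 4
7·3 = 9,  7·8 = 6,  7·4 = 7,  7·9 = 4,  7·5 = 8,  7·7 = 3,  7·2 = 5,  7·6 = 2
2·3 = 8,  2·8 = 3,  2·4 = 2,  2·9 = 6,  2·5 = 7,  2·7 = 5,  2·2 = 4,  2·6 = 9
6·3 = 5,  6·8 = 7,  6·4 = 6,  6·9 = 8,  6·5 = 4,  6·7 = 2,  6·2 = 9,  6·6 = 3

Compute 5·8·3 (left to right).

7

5·8 = 9
9·3 = 7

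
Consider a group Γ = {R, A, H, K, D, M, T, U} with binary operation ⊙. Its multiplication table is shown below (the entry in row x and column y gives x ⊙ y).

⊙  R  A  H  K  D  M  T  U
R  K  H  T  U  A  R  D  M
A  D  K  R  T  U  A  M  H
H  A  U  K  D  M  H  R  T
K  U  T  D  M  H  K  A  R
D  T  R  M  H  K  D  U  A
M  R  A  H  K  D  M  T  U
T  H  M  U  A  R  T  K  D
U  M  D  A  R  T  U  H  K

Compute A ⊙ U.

H

Read row A, column U: A ⊙ U = H.
(Structurally, Γ here is isomorphic to the quaternion group Q_8.)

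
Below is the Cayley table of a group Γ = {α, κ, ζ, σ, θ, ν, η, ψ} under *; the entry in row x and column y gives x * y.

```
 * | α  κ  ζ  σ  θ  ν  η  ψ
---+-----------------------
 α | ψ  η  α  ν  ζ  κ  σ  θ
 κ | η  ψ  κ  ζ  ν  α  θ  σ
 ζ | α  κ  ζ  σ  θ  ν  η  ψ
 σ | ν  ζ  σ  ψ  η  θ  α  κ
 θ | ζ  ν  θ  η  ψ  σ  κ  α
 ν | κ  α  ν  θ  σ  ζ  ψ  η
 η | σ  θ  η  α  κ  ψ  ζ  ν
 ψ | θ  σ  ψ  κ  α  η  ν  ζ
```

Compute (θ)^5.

θ

θ^1 = θ
θ^2 = θ * θ = ψ
θ^3 = ψ * θ = α
θ^4 = α * θ = ζ
θ^5 = ζ * θ = θ
(Structurally, Γ here is isomorphic to Z_2 x Z_4.)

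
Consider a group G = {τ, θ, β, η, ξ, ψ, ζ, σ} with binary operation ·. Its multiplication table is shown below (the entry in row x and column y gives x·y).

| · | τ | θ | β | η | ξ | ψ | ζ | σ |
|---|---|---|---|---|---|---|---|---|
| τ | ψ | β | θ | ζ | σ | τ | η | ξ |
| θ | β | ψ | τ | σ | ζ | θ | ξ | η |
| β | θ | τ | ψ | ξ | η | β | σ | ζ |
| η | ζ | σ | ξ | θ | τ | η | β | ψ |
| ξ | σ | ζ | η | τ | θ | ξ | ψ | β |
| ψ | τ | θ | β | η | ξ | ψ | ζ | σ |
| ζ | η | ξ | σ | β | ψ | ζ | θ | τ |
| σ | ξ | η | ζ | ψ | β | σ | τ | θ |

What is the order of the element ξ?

The identity element is ψ (its row matches the header).
ξ^1 = ξ
ξ^2 = ξ·ξ = θ
ξ^3 = θ·ξ = ζ
ξ^4 = ζ·ξ = ψ
The first power of ξ equal to the identity is ξ^4, so ord(ξ) = 4.

4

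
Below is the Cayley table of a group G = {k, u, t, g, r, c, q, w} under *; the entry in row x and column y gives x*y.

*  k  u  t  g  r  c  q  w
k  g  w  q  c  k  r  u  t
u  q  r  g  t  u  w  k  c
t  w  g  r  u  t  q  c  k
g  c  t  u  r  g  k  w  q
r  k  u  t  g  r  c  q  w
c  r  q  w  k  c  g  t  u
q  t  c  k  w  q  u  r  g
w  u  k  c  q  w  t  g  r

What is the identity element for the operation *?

r

The identity e satisfies e*x = x for all x, so its row in the table reproduces the column headers.
Row r reads: k, u, t, g, r, c, q, w — exactly the header order. So r is the identity.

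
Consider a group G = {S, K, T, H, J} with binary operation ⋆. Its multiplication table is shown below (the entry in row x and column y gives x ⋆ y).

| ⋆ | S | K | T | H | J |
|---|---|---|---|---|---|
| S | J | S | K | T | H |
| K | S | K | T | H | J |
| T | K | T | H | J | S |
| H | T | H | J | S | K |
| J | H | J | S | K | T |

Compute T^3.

J

T^1 = T
T^2 = T ⋆ T = H
T^3 = H ⋆ T = J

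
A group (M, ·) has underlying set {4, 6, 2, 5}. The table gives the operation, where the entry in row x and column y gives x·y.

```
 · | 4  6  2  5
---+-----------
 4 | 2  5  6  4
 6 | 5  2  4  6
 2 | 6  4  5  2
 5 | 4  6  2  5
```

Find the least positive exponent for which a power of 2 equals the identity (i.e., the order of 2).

2

The identity element is 5 (its row matches the header).
2^1 = 2
2^2 = 2·2 = 5
The first power of 2 equal to the identity is 2^2, so ord(2) = 2.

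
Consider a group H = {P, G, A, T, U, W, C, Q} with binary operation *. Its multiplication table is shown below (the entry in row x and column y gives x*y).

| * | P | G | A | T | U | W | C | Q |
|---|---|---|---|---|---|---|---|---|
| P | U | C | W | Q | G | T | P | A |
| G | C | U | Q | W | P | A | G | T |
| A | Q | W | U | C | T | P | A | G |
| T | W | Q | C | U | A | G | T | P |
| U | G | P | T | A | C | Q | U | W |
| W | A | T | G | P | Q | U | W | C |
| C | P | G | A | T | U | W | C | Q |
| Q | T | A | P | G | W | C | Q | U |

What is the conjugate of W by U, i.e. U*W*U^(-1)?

W

The identity is C. In row U, the entry C sits in column U, so U^(-1) = U.
U*W = Q
Q*U = W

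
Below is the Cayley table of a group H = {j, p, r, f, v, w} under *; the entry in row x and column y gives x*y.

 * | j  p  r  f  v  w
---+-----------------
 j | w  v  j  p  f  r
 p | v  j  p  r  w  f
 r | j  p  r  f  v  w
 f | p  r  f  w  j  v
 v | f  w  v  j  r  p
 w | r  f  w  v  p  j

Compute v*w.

p

Read row v, column w: v*w = p.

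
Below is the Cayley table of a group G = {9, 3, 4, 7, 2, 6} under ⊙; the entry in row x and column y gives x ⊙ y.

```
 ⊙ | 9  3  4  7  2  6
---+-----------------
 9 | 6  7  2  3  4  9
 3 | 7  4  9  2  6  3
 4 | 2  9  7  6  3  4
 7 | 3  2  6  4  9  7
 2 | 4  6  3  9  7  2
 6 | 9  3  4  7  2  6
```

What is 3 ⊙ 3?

4

Read row 3, column 3: 3 ⊙ 3 = 4.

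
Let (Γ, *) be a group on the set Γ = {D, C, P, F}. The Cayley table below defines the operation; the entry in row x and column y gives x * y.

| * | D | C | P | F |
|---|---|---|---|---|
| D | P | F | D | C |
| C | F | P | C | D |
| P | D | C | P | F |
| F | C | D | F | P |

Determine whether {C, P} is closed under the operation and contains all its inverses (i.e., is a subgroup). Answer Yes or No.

Yes

{C, P} contains the identity P.
Checking products: every product of two elements of {C, P} (read from the table) lies in {C, P}, so the set is closed.
In a finite group, a nonempty closed subset is a subgroup. So {C, P} ≤ Γ.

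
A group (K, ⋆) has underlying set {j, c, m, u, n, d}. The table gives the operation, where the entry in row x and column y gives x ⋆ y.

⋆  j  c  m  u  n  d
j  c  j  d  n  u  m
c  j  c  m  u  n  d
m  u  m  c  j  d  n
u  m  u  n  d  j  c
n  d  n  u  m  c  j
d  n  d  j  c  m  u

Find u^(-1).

First locate the identity: row c matches the header, so c is the identity.
Scan row u for c: u ⋆ d = c. Hence u^(-1) = d.

d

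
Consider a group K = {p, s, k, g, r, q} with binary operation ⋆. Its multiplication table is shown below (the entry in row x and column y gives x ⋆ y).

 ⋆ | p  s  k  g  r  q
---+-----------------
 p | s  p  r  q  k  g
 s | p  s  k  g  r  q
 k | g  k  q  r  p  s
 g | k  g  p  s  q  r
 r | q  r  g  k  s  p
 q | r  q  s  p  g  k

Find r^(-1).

r

First locate the identity: row s matches the header, so s is the identity.
Scan row r for s: r ⋆ r = s. Hence r^(-1) = r.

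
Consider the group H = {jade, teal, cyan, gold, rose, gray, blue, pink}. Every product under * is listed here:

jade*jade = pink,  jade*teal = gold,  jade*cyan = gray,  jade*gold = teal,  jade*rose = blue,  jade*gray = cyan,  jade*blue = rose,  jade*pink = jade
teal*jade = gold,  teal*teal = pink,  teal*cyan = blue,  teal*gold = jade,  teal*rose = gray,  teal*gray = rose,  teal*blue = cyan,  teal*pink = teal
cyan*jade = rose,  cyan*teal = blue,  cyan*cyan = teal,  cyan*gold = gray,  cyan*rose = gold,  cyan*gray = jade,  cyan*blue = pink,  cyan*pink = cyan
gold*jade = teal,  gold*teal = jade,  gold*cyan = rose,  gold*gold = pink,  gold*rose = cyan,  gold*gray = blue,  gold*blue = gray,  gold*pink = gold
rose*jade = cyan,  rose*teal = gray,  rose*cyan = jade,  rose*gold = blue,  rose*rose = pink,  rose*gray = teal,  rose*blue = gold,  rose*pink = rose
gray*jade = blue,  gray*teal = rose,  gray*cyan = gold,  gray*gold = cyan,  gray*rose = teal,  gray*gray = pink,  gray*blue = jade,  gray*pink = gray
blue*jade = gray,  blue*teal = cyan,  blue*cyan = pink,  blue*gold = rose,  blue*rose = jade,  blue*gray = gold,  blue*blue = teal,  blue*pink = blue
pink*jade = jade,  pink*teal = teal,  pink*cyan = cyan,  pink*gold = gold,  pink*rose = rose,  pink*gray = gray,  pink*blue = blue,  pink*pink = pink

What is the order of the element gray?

2

The identity element is pink (its row matches the header).
gray^1 = gray
gray^2 = gray*gray = pink
The first power of gray equal to the identity is gray^2, so ord(gray) = 2.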